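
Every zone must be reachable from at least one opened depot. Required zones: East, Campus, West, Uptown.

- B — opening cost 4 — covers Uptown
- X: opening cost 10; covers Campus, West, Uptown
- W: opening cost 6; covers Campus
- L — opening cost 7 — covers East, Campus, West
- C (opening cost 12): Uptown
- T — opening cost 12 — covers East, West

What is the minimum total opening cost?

11

This is an integer covering problem.
Choose B and L: together they cover East, Campus, West, Uptown — every zone.
Total opening cost: 4 + 7 = 11.
No cover costs less than 11.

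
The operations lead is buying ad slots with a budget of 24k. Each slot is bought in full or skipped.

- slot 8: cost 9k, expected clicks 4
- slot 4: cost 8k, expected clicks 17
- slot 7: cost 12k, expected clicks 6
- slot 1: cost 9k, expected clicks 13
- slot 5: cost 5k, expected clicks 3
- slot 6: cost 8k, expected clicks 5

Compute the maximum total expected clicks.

33

slot 4 + slot 1 + slot 5: cost 8 + 9 + 5 = 22 ≤ 24, expected clicks 17 + 13 + 3 = 33.
slot 4 + slot 1: cost 8 + 9 = 17 ≤ 24, expected clicks 17 + 13 = 30.
slot 4 + slot 5 + slot 6: cost 8 + 5 + 8 = 21 ≤ 24, expected clicks 17 + 3 + 5 = 25.
Best is slot 4, slot 1, and slot 5 with total expected clicks 33.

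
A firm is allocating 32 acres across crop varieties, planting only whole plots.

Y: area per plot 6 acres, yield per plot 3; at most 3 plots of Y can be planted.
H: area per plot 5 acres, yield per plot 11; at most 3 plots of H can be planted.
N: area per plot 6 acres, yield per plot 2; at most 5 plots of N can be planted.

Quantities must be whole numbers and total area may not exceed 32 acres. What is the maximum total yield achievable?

H has the best ratio (11/5); taking only H gives at most 3×11 = 33 (stopped by the supply cap of 3).
Mixing does better — 2×Y and 3×H: area 27 ≤ 32, yield 2·3 + 3·11 = 39.

39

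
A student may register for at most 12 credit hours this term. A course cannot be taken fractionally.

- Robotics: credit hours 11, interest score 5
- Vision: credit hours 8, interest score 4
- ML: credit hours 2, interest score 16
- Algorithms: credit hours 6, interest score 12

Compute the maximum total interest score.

28

This is an integer program with binary decision variables.
Allowing fractional choices, the relaxed optimum would be about 30.0, but courses are indivisible.
Vision + ML: credit hours 8 + 2 = 10 ≤ 12, interest score 4 + 16 = 20.
ML: credit hours 2 ≤ 12, interest score 16.
ML + Algorithms: credit hours 2 + 6 = 8 ≤ 12, interest score 16 + 12 = 28.
Best is ML and Algorithms with total interest score 28.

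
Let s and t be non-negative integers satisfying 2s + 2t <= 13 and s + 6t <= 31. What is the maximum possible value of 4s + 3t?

24

The continuous relaxation peaks at (6.5, 0) with value 26.00; rounding to a feasible lattice point costs some objective.
(s,t)=(6,0) is feasible, giving 24.
(s,t)=(5,1) is feasible, giving 23.
Maximum is 24 at (s,t)=(6,0).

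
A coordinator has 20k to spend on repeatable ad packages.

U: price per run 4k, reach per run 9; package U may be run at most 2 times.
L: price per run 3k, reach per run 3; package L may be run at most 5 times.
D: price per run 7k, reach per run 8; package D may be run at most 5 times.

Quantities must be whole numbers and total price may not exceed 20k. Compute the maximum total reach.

This is a bounded integer knapsack.
U has the best ratio (9/4); taking only U gives at most 2×9 = 18 (stopped by the supply cap of 2).
Mixing does better — 2×U and 4×L: price 20 ≤ 20, reach 2·9 + 4·3 = 30.

30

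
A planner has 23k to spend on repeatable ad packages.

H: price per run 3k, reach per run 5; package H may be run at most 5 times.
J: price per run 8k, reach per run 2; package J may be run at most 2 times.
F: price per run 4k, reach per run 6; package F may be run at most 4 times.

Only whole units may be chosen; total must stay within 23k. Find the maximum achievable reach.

H has the best ratio (5/3); taking only H gives at most 5×5 = 25 (stopped by the supply cap of 5).
Mixing does better — 5×H and 2×F: price 23 ≤ 23, reach 5·5 + 2·6 = 37.

37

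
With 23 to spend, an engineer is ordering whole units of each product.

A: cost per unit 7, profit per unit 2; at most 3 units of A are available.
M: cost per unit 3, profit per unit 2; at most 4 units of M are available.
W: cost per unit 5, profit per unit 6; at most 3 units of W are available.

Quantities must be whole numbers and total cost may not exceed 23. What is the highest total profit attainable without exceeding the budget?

W has the best ratio (6/5); taking only W gives at most 3×6 = 18 (stopped by the supply cap of 3).
Mixing does better — 2×M and 3×W: cost 21 ≤ 23, profit 2·2 + 3·6 = 22.

22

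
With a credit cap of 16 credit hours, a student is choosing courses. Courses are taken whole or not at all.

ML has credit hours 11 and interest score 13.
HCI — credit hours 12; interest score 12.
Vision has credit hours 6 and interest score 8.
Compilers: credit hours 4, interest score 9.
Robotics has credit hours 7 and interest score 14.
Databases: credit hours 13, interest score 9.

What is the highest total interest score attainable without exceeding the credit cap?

23

Treat it as a binary knapsack problem.
Allowing fractional choices, the relaxed optimum would be about 29.7, but courses are indivisible.
Vision + Robotics: credit hours 6 + 7 = 13 ≤ 16, interest score 8 + 14 = 22.
Compilers + Robotics: credit hours 4 + 7 = 11 ≤ 16, interest score 9 + 14 = 23.
ML + Compilers: credit hours 11 + 4 = 15 ≤ 16, interest score 13 + 9 = 22.
Best is Compilers and Robotics with total interest score 23.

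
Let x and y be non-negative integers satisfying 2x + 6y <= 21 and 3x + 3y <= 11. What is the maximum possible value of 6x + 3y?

18

Relaxing integrality, the LP optimum is 22.00 at (x,y) = (3.67, 0), which is not an integer point.
(x,y)=(3,0): 2·3+6·0=6≤21, 3·3+3·0=9≤11, objective 18.
(x,y)=(2,1): 2·2+6·1=10≤21, 3·2+3·1=9≤11, objective 15.
Maximum is 18 at (x,y)=(3,0).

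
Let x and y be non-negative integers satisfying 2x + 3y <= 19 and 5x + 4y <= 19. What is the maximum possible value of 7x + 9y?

The continuous relaxation peaks at (0, 4.75) with value 42.75; rounding to a feasible lattice point costs some objective.
(x,y)=(0,4) is feasible, giving 36.
(x,y)=(1,3) is feasible, giving 34.
The best lattice point is (0,4), giving 36.

36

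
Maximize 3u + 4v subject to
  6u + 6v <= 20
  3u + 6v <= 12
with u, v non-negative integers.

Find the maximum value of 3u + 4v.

10

Relaxing integrality, the LP optimum is 10.67 at (u,v) = (2.67, 0.667), which is not an integer point.
(u,v)=(2,1) is feasible, giving 10.
(u,v)=(3,0) is feasible, giving 9.
(u,v)=(1,1) is feasible, giving 7.
(u,v)=(2,0) is feasible, giving 6.
No feasible integer point exceeds 10.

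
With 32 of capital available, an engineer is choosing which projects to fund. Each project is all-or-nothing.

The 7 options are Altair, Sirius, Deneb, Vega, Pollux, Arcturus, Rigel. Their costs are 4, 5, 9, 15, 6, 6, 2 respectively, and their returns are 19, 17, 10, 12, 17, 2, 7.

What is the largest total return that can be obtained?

Treat it as a binary knapsack problem.
Allowing fractional choices, the relaxed optimum would be about 74.8, but projects are indivisible.
Altair + Sirius + Vega + Pollux + Rigel: cost 4 + 5 + 15 + 6 + 2 = 32 ≤ 32, return 19 + 17 + 12 + 17 + 7 = 72.
Altair + Sirius + Deneb + Pollux + Arcturus + Rigel: cost 4 + 5 + 9 + 6 + 6 + 2 = 32 ≤ 32, return 19 + 17 + 10 + 17 + 2 + 7 = 72.
The maximum return is 72; one optimal choice is Altair, Sirius, Vega, Pollux, and Rigel.

72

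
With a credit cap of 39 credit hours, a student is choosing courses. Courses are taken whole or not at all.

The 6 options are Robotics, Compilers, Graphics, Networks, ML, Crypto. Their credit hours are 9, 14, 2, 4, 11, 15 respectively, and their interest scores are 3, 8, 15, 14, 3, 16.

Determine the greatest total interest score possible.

53

Allowing fractional choices, the relaxed optimum would be about 54.3, but courses are indivisible.
Robotics + Graphics + Networks + Crypto: credit hours 9 + 2 + 4 + 15 = 30 ≤ 39, interest score 3 + 15 + 14 + 16 = 48.
Compilers + Graphics + Networks + Crypto: credit hours 14 + 2 + 4 + 15 = 35 ≤ 39, interest score 8 + 15 + 14 + 16 = 53.
Graphics + Networks + ML + Crypto: credit hours 2 + 4 + 11 + 15 = 32 ≤ 39, interest score 15 + 14 + 3 + 16 = 48.
Best is Compilers, Graphics, Networks, and Crypto with total interest score 53.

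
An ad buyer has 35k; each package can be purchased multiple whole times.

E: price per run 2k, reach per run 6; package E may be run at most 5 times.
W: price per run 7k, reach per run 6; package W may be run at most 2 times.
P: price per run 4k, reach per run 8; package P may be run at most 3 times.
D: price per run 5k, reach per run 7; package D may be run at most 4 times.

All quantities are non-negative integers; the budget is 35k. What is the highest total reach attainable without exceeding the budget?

This is a bounded integer knapsack.
E has the best ratio (6/2); taking only E gives at most 5×6 = 30 (stopped by the supply cap of 5).
Mixing does better — 4×E, 3×P, and 3×D: price 35 ≤ 35, reach 4·6 + 3·8 + 3·7 = 69.

69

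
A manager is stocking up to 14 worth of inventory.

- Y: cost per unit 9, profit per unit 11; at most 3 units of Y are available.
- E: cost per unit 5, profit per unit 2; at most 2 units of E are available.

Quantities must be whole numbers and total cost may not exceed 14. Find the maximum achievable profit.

Y has the best ratio (11/9); taking only Y gives at most 1×11 = 11 (stopped by the cost limit).
Mixing does better — 1×Y and 1×E: cost 14 ≤ 14, profit 1·11 + 1·2 = 13.

13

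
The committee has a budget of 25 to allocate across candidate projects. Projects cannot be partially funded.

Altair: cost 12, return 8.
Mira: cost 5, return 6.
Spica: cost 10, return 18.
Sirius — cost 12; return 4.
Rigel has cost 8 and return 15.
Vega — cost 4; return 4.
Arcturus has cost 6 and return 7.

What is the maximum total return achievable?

This is an integer program with binary decision variables.
Take Spica, Rigel, and Arcturus: cost 10 + 8 + 6 = 24 ≤ 25, return 18 + 15 + 7 = 40.
No other feasible combination does better.

40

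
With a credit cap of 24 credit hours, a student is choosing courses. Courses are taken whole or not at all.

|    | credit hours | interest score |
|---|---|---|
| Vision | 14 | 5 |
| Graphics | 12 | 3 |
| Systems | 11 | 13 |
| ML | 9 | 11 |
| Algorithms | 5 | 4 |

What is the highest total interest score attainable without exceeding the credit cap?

Allowing fractional choices, the relaxed optimum would be about 27.2, but courses are indivisible.
Systems + ML: credit hours 11 + 9 = 20 ≤ 24, interest score 13 + 11 = 24.
Systems + Algorithms: credit hours 11 + 5 = 16 ≤ 24, interest score 13 + 4 = 17.
Best is Systems and ML with total interest score 24.

24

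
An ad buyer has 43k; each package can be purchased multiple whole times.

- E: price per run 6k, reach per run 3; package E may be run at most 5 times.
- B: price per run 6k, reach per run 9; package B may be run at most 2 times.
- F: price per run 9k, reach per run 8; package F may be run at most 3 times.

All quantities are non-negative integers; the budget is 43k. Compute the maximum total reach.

2×E, 2×B, and 2×F: price 42 ≤ 43, reach 2·3 + 2·9 + 2·8 = 40.
2×B and 3×F: price 39 ≤ 43, reach 2·9 + 3·8 = 42.
Best is 42.

42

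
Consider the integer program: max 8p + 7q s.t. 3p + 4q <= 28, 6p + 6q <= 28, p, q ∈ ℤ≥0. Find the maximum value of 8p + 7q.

Relaxing integrality, the LP optimum is 37.33 at (p,q) = (4.67, 0), which is not an integer point.
(p,q)=(4,0): 3·4+4·0=12≤28, 6·4+6·0=24≤28, objective 32.
(p,q)=(3,1): 3·3+4·1=13≤28, 6·3+6·1=24≤28, objective 31.
(p,q)=(3,0): 3·3+4·0=9≤28, 6·3+6·0=18≤28, objective 24.
Maximum is 32 at (p,q)=(4,0).

32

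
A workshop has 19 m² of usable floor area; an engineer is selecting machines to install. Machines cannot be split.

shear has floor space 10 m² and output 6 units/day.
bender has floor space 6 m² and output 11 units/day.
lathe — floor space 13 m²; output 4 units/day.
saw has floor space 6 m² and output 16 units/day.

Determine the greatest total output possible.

Allowing fractional choices, the relaxed optimum would be about 31.2, but machines are indivisible.
bender + saw: floor space 6 + 6 = 12 ≤ 19, output 11 + 16 = 27.
shear + saw: floor space 10 + 6 = 16 ≤ 19, output 6 + 16 = 22.
Best is bender and saw with total output 27.

27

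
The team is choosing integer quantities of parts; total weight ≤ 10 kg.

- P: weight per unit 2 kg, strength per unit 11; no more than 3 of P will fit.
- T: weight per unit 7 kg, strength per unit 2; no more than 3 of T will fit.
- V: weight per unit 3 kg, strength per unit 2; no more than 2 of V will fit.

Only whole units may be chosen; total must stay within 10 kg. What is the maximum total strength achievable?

35

Take 3×P and 1×V: weight 9 ≤ 10, strength 3·11 + 1·2 = 35.
P has the best ratio (11/2) and is taken to its limit of 3; remaining capacity is filled optimally with the others.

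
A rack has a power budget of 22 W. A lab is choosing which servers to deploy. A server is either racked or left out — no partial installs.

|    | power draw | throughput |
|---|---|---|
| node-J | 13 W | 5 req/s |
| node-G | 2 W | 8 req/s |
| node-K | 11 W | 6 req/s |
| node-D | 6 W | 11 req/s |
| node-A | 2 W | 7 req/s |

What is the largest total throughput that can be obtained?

Take node-G, node-K, node-D, and node-A: power draw 2 + 11 + 6 + 2 = 21 ≤ 22, throughput 8 + 6 + 11 + 7 = 32.
No other feasible combination does better.

32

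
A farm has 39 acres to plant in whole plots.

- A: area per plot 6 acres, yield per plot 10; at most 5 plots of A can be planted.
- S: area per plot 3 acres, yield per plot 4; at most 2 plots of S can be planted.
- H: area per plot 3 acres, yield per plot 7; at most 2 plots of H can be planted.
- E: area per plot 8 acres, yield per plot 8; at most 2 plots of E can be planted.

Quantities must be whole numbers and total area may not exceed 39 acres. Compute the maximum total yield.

Take 5×A, 1×S, and 2×H: area 39 ≤ 39, yield 5·10 + 1·4 + 2·7 = 68.
H has the best ratio (7/3) and is taken to its limit of 2; remaining capacity is filled optimally with the others.

68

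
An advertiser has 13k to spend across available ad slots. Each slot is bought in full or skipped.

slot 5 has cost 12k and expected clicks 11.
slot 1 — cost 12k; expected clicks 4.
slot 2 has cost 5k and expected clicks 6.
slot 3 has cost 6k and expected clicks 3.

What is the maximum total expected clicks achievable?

11

Allowing fractional choices, the relaxed optimum would be about 13.3, but ad slots are indivisible.
slot 2 + slot 3: cost 5 + 6 = 11 ≤ 13, expected clicks 6 + 3 = 9.
slot 5: cost 12 ≤ 13, expected clicks 11.
Best is slot 5 with total expected clicks 11.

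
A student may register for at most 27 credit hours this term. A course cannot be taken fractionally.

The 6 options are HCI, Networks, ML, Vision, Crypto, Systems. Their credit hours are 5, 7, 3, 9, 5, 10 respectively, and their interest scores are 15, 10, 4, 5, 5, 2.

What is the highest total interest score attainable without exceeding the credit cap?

35

HCI + Networks + Vision + Crypto: credit hours 5 + 7 + 9 + 5 = 26 ≤ 27, interest score 15 + 10 + 5 + 5 = 35.
HCI + Networks + ML + Crypto: credit hours 5 + 7 + 3 + 5 = 20 ≤ 27, interest score 15 + 10 + 4 + 5 = 34.
HCI + Networks + ML + Vision: credit hours 5 + 7 + 3 + 9 = 24 ≤ 27, interest score 15 + 10 + 4 + 5 = 34.
Best is HCI, Networks, Vision, and Crypto with total interest score 35.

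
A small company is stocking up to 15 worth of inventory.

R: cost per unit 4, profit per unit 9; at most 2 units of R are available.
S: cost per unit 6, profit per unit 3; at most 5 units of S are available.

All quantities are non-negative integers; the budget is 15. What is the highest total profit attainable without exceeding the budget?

21

R has the best ratio (9/4); taking only R gives at most 2×9 = 18 (stopped by the supply cap of 2).
Mixing does better — 2×R and 1×S: cost 14 ≤ 15, profit 2·9 + 1·3 = 21.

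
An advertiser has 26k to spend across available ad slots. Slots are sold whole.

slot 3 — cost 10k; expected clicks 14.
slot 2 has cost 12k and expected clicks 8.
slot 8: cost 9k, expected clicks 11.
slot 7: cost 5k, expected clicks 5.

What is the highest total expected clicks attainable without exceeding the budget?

Allowing fractional choices, the relaxed optimum would be about 31.3, but ad slots are indivisible.
slot 3 + slot 8: cost 10 + 9 = 19 ≤ 26, expected clicks 14 + 11 = 25.
slot 2 + slot 8 + slot 7: cost 12 + 9 + 5 = 26 ≤ 26, expected clicks 8 + 11 + 5 = 24.
slot 3 + slot 8 + slot 7: cost 10 + 9 + 5 = 24 ≤ 26, expected clicks 14 + 11 + 5 = 30.
Best is slot 3, slot 8, and slot 7 with total expected clicks 30.

30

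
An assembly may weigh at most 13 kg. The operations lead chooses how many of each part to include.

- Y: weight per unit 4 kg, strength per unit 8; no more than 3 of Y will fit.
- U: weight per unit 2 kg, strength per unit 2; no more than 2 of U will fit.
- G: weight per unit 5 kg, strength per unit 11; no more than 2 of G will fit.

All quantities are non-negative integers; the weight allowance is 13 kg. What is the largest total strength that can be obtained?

27

This is a bounded integer knapsack.
1×U and 2×G: weight 12 ≤ 13, strength 1·2 + 2·11 = 24.
2×Y and 1×G: weight 13 ≤ 13, strength 2·8 + 1·11 = 27.
Best is 27.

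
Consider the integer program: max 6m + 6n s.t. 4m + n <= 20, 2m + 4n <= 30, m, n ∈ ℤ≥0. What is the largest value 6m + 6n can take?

54

Relaxing integrality, the LP optimum is 55.71 at (m,n) = (3.57, 5.71), which is not an integer point.
(m,n)=(3,6): 4·3+1·6=18≤20, 2·3+4·6=30≤30, objective 54.
(m,n)=(4,4): 4·4+1·4=20≤20, 2·4+4·4=24≤30, objective 48.
(m,n)=(2,6): 4·2+1·6=14≤20, 2·2+4·6=28≤30, objective 48.
(m,n)=(3,5): 4·3+1·5=17≤20, 2·3+4·5=26≤30, objective 48.
Maximum is 54 at (m,n)=(3,6).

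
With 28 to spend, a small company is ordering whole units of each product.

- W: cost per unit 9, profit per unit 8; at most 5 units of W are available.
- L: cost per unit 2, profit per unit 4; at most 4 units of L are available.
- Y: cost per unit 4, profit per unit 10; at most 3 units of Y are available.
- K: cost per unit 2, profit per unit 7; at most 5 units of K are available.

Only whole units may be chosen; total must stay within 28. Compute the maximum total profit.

Take 3×L, 3×Y, and 5×K: cost 28 ≤ 28, profit 3·4 + 3·10 + 5·7 = 77.
K has the best ratio (7/2) and is taken to its limit of 5; remaining capacity is filled optimally with the others.

77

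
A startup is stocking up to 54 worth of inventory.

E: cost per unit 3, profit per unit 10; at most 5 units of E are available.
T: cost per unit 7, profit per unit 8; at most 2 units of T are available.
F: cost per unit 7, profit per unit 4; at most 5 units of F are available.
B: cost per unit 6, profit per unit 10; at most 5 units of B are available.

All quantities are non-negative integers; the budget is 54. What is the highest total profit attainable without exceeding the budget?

E has the best ratio (10/3); taking only E gives at most 5×10 = 50 (stopped by the supply cap of 5).
Mixing does better — 5×E, 1×T, and 5×B: cost 52 ≤ 54, profit 5·10 + 1·8 + 5·10 = 108.

108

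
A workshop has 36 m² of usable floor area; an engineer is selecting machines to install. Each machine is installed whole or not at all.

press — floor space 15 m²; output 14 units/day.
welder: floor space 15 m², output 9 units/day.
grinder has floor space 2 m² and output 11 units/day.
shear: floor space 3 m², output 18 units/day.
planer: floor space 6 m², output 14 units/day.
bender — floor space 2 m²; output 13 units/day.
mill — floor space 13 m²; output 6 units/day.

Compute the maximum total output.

70

Take press, grinder, shear, planer, and bender: floor space 15 + 2 + 3 + 6 + 2 = 28 ≤ 36, output 14 + 11 + 18 + 14 + 13 = 70.
No other feasible combination does better.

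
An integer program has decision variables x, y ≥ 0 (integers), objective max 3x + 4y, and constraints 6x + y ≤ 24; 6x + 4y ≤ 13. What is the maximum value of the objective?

12

(x,y)=(0,3): 6·0+1·3=3≤24, 6·0+4·3=12≤13, objective 12.
(x,y)=(0,2): 6·0+1·2=2≤24, 6·0+4·2=8≤13, objective 8.
The best lattice point is (0,3), giving 12.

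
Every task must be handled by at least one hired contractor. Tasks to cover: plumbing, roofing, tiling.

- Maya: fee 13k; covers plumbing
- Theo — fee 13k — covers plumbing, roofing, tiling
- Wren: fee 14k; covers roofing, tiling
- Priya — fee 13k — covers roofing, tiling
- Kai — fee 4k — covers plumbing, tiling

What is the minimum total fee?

The greedy cost-per-new-task heuristic would pick Kai and Theo for 17, but a cheaper cover exists.
Theo alone covers plumbing, roofing, tiling — every task.
Total fee: 13.
No cover costs less than 13.

13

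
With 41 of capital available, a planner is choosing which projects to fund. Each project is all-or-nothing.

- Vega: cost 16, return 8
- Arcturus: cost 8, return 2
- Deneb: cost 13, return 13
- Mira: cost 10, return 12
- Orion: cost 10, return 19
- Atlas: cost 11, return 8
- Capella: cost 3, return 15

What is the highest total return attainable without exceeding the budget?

59

Deneb + Orion + Atlas + Capella: cost 13 + 10 + 11 + 3 = 37 ≤ 41, return 13 + 19 + 8 + 15 = 55.
Deneb + Mira + Orion + Capella: cost 13 + 10 + 10 + 3 = 36 ≤ 41, return 13 + 12 + 19 + 15 = 59.
Mira + Orion + Atlas + Capella: cost 10 + 10 + 11 + 3 = 34 ≤ 41, return 12 + 19 + 8 + 15 = 54.
Best is Deneb, Mira, Orion, and Capella with total return 59.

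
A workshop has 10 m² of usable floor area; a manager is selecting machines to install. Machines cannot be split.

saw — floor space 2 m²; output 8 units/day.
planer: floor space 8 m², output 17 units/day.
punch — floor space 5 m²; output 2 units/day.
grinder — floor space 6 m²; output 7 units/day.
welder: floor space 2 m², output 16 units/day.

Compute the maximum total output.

33

Take planer and welder: floor space 8 + 2 = 10 ≤ 10, output 17 + 16 = 33.
No other feasible combination does better.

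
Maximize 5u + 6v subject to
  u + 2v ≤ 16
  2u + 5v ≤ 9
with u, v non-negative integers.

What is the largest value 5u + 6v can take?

Relaxing integrality, the LP optimum is 22.50 at (u,v) = (4.5, 0), which is not an integer point.
(u,v)=(4,0): 1·4+2·0=4≤16, 2·4+5·0=8≤9, objective 20.
(u,v)=(3,0): 1·3+2·0=3≤16, 2·3+5·0=6≤9, objective 15.
Maximum is 20 at (u,v)=(4,0).

20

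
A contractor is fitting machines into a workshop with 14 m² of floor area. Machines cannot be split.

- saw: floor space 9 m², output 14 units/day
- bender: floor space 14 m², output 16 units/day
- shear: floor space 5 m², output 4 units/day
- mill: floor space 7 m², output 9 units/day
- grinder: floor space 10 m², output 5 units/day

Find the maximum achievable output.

This is an integer program with binary decision variables.
Allowing fractional choices, the relaxed optimum would be about 20.4, but machines are indivisible.
saw: floor space 9 ≤ 14, output 14.
bender: floor space 14 ≤ 14, output 16.
saw + shear: floor space 9 + 5 = 14 ≤ 14, output 14 + 4 = 18.
Best is saw and shear with total output 18.

18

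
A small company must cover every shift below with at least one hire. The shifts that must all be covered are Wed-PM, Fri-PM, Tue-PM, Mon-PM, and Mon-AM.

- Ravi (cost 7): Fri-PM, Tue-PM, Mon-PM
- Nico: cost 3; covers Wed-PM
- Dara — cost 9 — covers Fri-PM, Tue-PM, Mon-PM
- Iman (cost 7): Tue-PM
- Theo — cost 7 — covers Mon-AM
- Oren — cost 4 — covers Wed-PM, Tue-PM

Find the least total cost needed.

17

This is a weighted set-cover instance.
The greedy cost-per-new-shift heuristic would pick Oren, Ravi, and Theo for 18, but a cheaper cover exists.
Choose Ravi, Nico, and Theo: together they cover Wed-PM, Fri-PM, Tue-PM, Mon-PM, Mon-AM — every shift.
Total cost: 7 + 3 + 7 = 17.
No cover costs less than 17.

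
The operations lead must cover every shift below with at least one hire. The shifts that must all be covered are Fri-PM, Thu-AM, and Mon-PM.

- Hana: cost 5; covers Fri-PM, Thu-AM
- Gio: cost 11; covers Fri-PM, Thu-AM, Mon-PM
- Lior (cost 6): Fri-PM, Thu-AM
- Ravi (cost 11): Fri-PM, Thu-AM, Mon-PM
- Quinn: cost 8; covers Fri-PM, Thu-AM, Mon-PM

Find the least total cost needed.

8

The greedy cost-per-new-shift heuristic would pick Hana and Quinn for 13, but a cheaper cover exists.
Quinn alone covers Fri-PM, Thu-AM, Mon-PM — every shift.
Total cost: 8.
No cover costs less than 8.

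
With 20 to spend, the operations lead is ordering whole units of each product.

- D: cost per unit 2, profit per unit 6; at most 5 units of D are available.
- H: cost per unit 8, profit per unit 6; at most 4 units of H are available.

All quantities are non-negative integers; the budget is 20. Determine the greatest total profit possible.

Take 5×D and 1×H: cost 18 ≤ 20, profit 5·6 + 1·6 = 36.
D has the best ratio (6/2) and is taken to its limit of 5; remaining capacity is filled optimally with the others.

36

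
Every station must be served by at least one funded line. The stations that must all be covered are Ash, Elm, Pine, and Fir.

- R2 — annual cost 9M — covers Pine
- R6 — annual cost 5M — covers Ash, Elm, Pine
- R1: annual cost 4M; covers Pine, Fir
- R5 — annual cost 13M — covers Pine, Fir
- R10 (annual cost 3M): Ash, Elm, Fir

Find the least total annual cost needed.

7

Choose R1 and R10: together they cover Ash, Elm, Pine, Fir — every station.
Total annual cost: 4 + 3 = 7.
No cover costs less than 7.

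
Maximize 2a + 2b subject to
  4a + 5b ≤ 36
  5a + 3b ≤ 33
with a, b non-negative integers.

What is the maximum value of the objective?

The continuous relaxation peaks at (4.38, 3.69) with value 16.15; rounding to a feasible lattice point costs some objective.
(a,b)=(4,4): 4·4+5·4=36≤36, 5·4+3·4=32≤33, objective 16.
(a,b)=(3,4): 4·3+5·4=32≤36, 5·3+3·4=27≤33, objective 14.
(a,b)=(4,3): 4·4+5·3=31≤36, 5·4+3·3=29≤33, objective 14.
The best lattice point is (4,4), giving 16.

16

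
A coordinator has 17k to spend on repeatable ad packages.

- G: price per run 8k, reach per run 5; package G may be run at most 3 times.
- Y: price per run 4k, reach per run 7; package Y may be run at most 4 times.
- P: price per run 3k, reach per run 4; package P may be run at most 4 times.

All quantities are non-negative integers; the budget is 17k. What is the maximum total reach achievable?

Take 4×Y: price 16 ≤ 17, reach 4·7 = 28.
Y has the best ratio (7/4) and is taken to its limit of 4; remaining capacity is filled optimally with the others.

28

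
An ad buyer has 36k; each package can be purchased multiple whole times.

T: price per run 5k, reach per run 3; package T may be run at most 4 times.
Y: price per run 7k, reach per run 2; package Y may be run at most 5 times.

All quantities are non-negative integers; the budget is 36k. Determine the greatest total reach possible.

16

This is a bounded integer knapsack.
T has the best ratio (3/5); taking only T gives at most 4×3 = 12 (stopped by the supply cap of 4).
Mixing does better — 4×T and 2×Y: price 34 ≤ 36, reach 4·3 + 2·2 = 16.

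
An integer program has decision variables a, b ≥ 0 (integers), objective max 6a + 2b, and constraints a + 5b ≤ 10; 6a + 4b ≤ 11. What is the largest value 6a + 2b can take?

8

The continuous relaxation peaks at (1.83, 0) with value 11.00; rounding to a feasible lattice point costs some objective.
(a,b)=(1,1): 1·1+5·1=6≤10, 6·1+4·1=10≤11, objective 8.
(a,b)=(1,0): 1·1+5·0=1≤10, 6·1+4·0=6≤11, objective 6.
(a,b)=(0,2): 1·0+5·2=10≤10, 6·0+4·2=8≤11, objective 4.
Maximum is 8 at (a,b)=(1,1).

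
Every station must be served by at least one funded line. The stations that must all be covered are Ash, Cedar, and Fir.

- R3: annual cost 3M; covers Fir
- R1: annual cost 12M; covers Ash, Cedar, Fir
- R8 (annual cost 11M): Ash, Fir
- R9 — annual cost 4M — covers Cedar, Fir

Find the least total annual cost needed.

12

This is a weighted set-cover instance.
The greedy cost-per-new-station heuristic would pick R9 and R8 for 15, but a cheaper cover exists.
R1 alone covers Ash, Cedar, Fir — every station.
Total annual cost: 12.
No cover costs less than 12.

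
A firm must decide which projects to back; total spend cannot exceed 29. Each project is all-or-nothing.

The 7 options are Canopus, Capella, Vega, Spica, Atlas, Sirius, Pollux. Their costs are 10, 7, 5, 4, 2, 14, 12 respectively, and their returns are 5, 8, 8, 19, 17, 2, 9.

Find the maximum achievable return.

57

Vega + Spica + Atlas + Pollux: cost 5 + 4 + 2 + 12 = 23 ≤ 29, return 8 + 19 + 17 + 9 = 53.
Canopus + Capella + Vega + Spica + Atlas: cost 10 + 7 + 5 + 4 + 2 = 28 ≤ 29, return 5 + 8 + 8 + 19 + 17 = 57.
Capella + Spica + Atlas + Pollux: cost 7 + 4 + 2 + 12 = 25 ≤ 29, return 8 + 19 + 17 + 9 = 53.
Best is Canopus, Capella, Vega, Spica, and Atlas with total return 57.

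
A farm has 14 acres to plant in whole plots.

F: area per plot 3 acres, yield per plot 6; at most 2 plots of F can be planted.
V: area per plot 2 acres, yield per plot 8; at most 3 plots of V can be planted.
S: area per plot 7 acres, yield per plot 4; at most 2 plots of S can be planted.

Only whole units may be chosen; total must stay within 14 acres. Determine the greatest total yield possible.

36

2×F and 3×V: area 12 ≤ 14, yield 2·6 + 3·8 = 36.
1×F and 3×V: area 9 ≤ 14, yield 1·6 + 3·8 = 30.
Best is 36.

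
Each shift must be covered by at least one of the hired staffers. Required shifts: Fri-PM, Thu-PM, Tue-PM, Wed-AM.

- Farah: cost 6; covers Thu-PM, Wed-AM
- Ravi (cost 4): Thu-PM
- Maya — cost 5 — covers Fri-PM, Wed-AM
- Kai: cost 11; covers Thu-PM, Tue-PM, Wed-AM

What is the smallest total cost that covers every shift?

The greedy cost-per-new-shift heuristic would pick Maya, Ravi, and Kai for 20, but a cheaper cover exists.
Choose Maya and Kai: together they cover Fri-PM, Thu-PM, Tue-PM, Wed-AM — every shift.
Total cost: 5 + 11 = 16.
No cover costs less than 16.

16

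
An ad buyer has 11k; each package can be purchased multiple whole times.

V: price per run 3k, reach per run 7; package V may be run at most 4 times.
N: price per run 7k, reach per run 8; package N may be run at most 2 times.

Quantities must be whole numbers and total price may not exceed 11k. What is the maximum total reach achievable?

V has the best ratio (7/3); taking only V gives at most 3×7 = 21 (stopped by the price limit).
Optimal: 3×V: price 9 ≤ 11, reach 3·7 = 21.

21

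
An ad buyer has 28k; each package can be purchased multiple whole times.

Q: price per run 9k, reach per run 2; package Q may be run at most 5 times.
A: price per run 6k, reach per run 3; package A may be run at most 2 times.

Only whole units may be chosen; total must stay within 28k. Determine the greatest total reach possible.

8

A has the best ratio (3/6); taking only A gives at most 2×3 = 6 (stopped by the supply cap of 2).
Mixing does better — 1×Q and 2×A: price 21 ≤ 28, reach 1·2 + 2·3 = 8.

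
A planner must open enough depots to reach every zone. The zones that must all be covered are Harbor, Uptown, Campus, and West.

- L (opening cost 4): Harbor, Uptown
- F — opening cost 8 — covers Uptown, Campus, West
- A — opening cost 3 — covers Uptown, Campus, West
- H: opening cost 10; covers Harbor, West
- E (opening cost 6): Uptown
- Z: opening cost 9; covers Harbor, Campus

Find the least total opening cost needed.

7

Choose L and A: together they cover Harbor, Uptown, Campus, West — every zone.
Total opening cost: 4 + 3 = 7.
No cover costs less than 7.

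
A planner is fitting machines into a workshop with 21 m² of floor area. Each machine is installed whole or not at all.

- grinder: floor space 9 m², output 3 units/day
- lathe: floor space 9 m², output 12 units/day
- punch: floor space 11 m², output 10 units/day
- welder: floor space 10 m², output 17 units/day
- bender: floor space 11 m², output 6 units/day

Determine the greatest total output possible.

punch + welder: floor space 11 + 10 = 21 ≤ 21, output 10 + 17 = 27.
welder + bender: floor space 10 + 11 = 21 ≤ 21, output 17 + 6 = 23.
lathe + welder: floor space 9 + 10 = 19 ≤ 21, output 12 + 17 = 29.
Best is lathe and welder with total output 29.

29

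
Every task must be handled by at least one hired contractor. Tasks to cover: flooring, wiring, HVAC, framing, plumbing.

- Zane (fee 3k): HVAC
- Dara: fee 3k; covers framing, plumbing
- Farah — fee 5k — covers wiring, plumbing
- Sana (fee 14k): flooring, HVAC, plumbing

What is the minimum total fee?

This is an integer covering problem.
The greedy cost-per-new-task heuristic would pick Dara, Zane, Farah, and Sana for 25, but a cheaper cover exists.
Choose Dara, Farah, and Sana: together they cover flooring, wiring, HVAC, framing, plumbing — every task.
Total fee: 3 + 5 + 14 = 22.
No cover costs less than 22.

22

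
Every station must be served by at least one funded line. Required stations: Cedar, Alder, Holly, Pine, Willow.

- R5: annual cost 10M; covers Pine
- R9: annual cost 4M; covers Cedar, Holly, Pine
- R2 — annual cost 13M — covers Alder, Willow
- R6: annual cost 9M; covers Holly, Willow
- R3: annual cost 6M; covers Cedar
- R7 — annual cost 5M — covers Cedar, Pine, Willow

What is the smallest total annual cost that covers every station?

17

The greedy cost-per-new-station heuristic would pick R9, R7, and R2 for 22, but a cheaper cover exists.
Choose R9 and R2: together they cover Cedar, Alder, Holly, Pine, Willow — every station.
Total annual cost: 4 + 13 = 17.
No cover costs less than 17.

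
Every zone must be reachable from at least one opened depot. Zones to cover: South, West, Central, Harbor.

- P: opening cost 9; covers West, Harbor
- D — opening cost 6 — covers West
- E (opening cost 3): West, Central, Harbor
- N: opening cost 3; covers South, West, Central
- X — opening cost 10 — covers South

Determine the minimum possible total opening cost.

This is an integer covering problem.
Choose E and N: together they cover South, West, Central, Harbor — every zone.
Total opening cost: 3 + 3 = 6.
No cover costs less than 6.

6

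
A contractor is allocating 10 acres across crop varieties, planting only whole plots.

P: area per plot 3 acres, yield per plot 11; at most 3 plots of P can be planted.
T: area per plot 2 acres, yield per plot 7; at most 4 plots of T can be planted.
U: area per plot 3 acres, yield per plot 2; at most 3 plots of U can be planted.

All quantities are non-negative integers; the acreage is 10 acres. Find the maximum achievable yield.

36

This is a bounded integer knapsack.
P has the best ratio (11/3); taking only P gives at most 3×11 = 33 (stopped by the area limit).
Mixing does better — 2×P and 2×T: area 10 ≤ 10, yield 2·11 + 2·7 = 36.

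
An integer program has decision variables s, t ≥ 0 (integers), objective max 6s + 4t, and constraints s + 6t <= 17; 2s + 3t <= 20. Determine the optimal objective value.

(s,t)=(10,0): 1·10+6·0=10≤17, 2·10+3·0=20≤20, objective 60.
(s,t)=(9,0): 1·9+6·0=9≤17, 2·9+3·0=18≤20, objective 54.
The best lattice point is (10,0), giving 60.

60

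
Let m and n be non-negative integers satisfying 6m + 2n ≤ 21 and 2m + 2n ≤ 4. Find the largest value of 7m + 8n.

(m,n)=(0,2): 6·0+2·2=4≤21, 2·0+2·2=4≤4, objective 16.
(m,n)=(1,1): 6·1+2·1=8≤21, 2·1+2·1=4≤4, objective 15.
Maximum is 16 at (m,n)=(0,2).

16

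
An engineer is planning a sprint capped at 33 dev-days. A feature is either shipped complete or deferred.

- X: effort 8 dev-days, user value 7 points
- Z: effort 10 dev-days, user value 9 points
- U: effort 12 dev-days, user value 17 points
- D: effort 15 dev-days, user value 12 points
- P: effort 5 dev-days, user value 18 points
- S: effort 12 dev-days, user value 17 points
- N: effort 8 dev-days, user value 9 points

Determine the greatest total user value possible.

Treat it as a binary knapsack problem.
Allowing fractional choices, the relaxed optimum would be about 56.5, but features are indivisible.
X + P + S + N: effort 8 + 5 + 12 + 8 = 33 ≤ 33, user value 7 + 18 + 17 + 9 = 51.
U + P + S: effort 12 + 5 + 12 = 29 ≤ 33, user value 17 + 18 + 17 = 52.
X + U + P + N: effort 8 + 12 + 5 + 8 = 33 ≤ 33, user value 7 + 17 + 18 + 9 = 51.
Best is U, P, and S with total user value 52.

52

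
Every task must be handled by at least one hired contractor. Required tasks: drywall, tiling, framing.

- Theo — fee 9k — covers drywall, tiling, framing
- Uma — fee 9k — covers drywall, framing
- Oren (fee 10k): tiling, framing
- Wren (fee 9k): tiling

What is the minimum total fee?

This is an integer covering problem.
Theo alone covers drywall, tiling, framing — every task.
Total fee: 9.
No cover costs less than 9.

9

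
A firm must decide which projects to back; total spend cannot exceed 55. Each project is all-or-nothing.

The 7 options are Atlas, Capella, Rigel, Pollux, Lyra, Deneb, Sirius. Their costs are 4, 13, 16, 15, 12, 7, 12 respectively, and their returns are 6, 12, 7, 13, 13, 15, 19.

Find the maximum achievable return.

66

Treat it as a binary knapsack problem.
Atlas + Pollux + Lyra + Deneb + Sirius: cost 4 + 15 + 12 + 7 + 12 = 50 ≤ 55, return 6 + 13 + 13 + 15 + 19 = 66.
Atlas + Capella + Pollux + Deneb + Sirius: cost 4 + 13 + 15 + 7 + 12 = 51 ≤ 55, return 6 + 12 + 13 + 15 + 19 = 65.
Atlas + Capella + Lyra + Deneb + Sirius: cost 4 + 13 + 12 + 7 + 12 = 48 ≤ 55, return 6 + 12 + 13 + 15 + 19 = 65.
Best is Atlas, Pollux, Lyra, Deneb, and Sirius with total return 66.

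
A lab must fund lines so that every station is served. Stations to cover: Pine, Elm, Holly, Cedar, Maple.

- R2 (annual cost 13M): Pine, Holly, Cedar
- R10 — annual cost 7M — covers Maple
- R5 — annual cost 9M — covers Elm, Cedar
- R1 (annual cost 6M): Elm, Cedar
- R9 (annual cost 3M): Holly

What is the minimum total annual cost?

26

The greedy cost-per-new-station heuristic would pick R1, R9, R10, and R2 for 29, but a cheaper cover exists.
Choose R2, R10, and R1: together they cover Pine, Elm, Holly, Cedar, Maple — every station.
Total annual cost: 13 + 7 + 6 = 26.
No cover costs less than 26.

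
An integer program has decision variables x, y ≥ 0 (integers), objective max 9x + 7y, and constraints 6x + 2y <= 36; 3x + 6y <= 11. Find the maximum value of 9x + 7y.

(x,y)=(3,0): 6·3+2·0=18≤36, 3·3+6·0=9≤11, objective 27.
(x,y)=(2,0): 6·2+2·0=12≤36, 3·2+6·0=6≤11, objective 18.
Maximum is 27 at (x,y)=(3,0).

27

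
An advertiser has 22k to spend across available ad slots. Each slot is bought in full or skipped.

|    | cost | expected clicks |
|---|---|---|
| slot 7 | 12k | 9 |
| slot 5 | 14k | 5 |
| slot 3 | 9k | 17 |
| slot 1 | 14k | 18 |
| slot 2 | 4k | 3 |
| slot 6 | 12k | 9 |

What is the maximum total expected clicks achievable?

Treat it as a binary knapsack problem.
Allowing fractional choices, the relaxed optimum would be about 33.7, but ad slots are indivisible.
slot 3 + slot 6: cost 9 + 12 = 21 ≤ 22, expected clicks 17 + 9 = 26.
slot 7 + slot 3: cost 12 + 9 = 21 ≤ 22, expected clicks 9 + 17 = 26.
The maximum expected clicks is 26; one optimal choice is slot 7 and slot 3.

26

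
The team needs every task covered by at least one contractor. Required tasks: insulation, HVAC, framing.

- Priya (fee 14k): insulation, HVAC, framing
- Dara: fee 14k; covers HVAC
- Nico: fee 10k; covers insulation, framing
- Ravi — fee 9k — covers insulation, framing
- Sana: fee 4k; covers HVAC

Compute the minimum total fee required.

13

Choose Ravi and Sana: together they cover insulation, HVAC, framing — every task.
Total fee: 9 + 4 = 13.
No cover costs less than 13.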